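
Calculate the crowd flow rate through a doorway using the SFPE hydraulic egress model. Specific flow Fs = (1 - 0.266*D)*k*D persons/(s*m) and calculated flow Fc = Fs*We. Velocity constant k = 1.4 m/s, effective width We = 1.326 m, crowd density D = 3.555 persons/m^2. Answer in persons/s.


1 - 0.266*D = 1 - 0.266*3.555 = 0.054370
Fs = 0.054370 * 1.4 * 3.555 = 0.27060 persons/(s*m)
Fc = 0.27060 * 1.326 = 0.35881 persons/s

0.35881 persons/s


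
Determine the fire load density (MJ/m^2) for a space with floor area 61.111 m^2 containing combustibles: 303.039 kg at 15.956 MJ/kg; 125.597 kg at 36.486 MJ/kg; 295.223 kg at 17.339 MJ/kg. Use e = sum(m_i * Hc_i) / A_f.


Total energy = 303.039*15.956 + 125.597*36.486 + 295.223*17.339
= 4835.290 + 4582.532 + 5118.872
= 14536.69 MJ
e = 14536.69 / 61.111 = 237.87 MJ/m^2

237.87 MJ/m^2


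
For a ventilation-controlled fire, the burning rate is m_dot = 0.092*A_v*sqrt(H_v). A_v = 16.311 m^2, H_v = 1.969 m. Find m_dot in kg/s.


sqrt(H_v) = 1.4032
m_dot = 0.092 * 16.311 * 1.4032 = 2.1057 kg/s

2.1057 kg/s


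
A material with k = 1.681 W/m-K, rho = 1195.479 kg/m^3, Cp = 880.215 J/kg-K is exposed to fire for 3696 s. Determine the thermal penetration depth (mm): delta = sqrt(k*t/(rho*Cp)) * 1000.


alpha = 1.681 / (1195.479 * 880.215) = 1.5975e-06 m^2/s
alpha * t = 0.0059043
delta = sqrt(0.0059043) * 1000 = 76.839 mm

76.839 mm


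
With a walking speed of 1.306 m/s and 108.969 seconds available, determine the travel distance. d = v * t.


d = 1.306 * 108.969 = 142.31 m

142.31 m


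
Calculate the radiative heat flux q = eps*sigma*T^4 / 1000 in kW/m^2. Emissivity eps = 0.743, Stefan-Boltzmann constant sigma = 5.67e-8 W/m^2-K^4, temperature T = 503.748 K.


T^4 = 6.4395e+10
q = 0.743 * 5.67e-8 * 6.4395e+10 / 1000 = 2.7128 kW/m^2

2.7128 kW/m^2


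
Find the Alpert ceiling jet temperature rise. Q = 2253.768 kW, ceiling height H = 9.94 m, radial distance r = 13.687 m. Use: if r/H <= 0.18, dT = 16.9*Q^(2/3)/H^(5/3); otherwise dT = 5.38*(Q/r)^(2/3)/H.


r/H = 13.687 / 9.94 = 1.3770
r/H > 0.18, so dT = 5.38*(Q/r)^(2/3)/H
Q/r = 164.66
(Q/r)^(2/3) = 30.042
dT = 5.38 * 30.042 / 9.94 = 16.260 K

16.260 K


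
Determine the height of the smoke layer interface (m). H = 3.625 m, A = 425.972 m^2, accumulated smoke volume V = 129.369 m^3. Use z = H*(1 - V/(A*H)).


V/(A*H) = 0.083780
1 - 0.083780 = 0.91622
z = 3.625 * 0.91622 = 3.3213 m

3.3213 m


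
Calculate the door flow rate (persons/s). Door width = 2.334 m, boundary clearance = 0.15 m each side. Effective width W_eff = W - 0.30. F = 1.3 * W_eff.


W_eff = 2.334 - 0.30 = 2.034 m
F = 1.3 * 2.034 = 2.6442 persons/s

2.6442 persons/s


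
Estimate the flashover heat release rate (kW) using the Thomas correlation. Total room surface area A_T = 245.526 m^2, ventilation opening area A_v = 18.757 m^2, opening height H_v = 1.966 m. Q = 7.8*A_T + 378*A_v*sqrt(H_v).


7.8*A_T = 1915.1
sqrt(H_v) = 1.4021
378*A_v*sqrt(H_v) = 9941.4
Q = 1915.1 + 9941.4 = 11856 kW

11856 kW


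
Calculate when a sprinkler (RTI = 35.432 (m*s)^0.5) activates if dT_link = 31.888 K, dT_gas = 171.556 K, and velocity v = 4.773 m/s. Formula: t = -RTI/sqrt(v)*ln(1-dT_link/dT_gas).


dT_link/dT_gas = 0.18588
ln(1 - 0.18588) = -0.20564
t = -35.432 / sqrt(4.773) * -0.20564 = 3.3351 s

3.3351 s


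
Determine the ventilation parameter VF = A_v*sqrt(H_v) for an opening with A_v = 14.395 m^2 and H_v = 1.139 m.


sqrt(H_v) = 1.0672
VF = 14.395 * 1.0672 = 15.363 m^(5/2)

15.363 m^(5/2)


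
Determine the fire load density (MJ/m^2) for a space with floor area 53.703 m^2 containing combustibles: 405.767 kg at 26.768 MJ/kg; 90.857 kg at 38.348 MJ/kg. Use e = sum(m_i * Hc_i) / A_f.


Total energy = 405.767*26.768 + 90.857*38.348
= 10861.57 + 3484.184
= 14345.76 MJ
e = 14345.76 / 53.703 = 267.13 MJ/m^2

267.13 MJ/m^2


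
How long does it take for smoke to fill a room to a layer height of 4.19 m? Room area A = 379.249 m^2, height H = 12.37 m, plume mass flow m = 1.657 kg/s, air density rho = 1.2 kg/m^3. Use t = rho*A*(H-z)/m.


H - z = 8.18 m
t = 1.2 * 379.249 * 8.18 / 1.657 = 2246.7 s

2246.7 s


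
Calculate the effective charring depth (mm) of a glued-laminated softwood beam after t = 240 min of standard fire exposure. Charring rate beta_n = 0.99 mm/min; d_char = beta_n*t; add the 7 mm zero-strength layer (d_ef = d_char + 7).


d_char = 0.99 * 240 = 237.6 mm
d_ef = 237.6 + 1.0*7 = 244.6 mm

244.6 mm


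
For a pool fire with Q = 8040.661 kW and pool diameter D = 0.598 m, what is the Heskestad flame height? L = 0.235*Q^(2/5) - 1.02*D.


Q^(2/5) = 36.485
0.235 * Q^(2/5) = 8.5740
1.02 * D = 0.60996
L = 7.9641 m

7.9641 m


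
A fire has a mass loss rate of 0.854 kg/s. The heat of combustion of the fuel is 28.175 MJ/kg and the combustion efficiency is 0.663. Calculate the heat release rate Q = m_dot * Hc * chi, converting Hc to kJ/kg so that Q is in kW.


Hc = 28.175 MJ/kg = 28.175 * 1000 kJ/kg = 28175 kJ/kg
Q = 0.854 kg/s * 28175 kJ/kg * 0.663 = 15953 kW

15953 kW


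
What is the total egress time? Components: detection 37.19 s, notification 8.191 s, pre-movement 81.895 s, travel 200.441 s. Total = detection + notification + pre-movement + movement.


Total = 37.19 + 8.191 + 81.895 + 200.441 = 327.717 s

327.717 s


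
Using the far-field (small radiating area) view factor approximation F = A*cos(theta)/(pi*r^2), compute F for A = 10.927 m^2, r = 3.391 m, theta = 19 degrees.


cos(19 deg) = 0.94552
pi*r^2 = 36.125
F = 10.927 * 0.94552 / 36.125 = 0.28600

0.28600


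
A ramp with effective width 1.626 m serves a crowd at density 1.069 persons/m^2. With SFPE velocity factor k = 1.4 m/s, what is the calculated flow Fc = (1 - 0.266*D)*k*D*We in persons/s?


1 - 0.266*D = 1 - 0.266*1.069 = 0.71565
Fs = 0.71565 * 1.4 * 1.069 = 1.0710 persons/(s*m)
Fc = 1.0710 * 1.626 = 1.7415 persons/s

1.7415 persons/s


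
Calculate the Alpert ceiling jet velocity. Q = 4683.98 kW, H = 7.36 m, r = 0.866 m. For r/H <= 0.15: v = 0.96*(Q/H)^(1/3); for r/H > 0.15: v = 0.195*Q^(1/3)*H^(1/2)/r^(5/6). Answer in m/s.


r/H = 0.866 / 7.36 = 0.11766
r/H <= 0.15, so v = 0.96*(Q/H)^(1/3)
Q/H = 636.41
(Q/H)^(1/3) = 8.6016
v = 0.96 * 8.6016 = 8.2575 m/s

8.2575 m/s


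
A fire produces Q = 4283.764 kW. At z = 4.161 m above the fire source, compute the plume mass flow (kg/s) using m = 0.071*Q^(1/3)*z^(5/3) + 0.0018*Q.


Q^(1/3) = 16.241
z^(5/3) = 10.765
First term = 0.071 * 16.241 * 10.765 = 12.413
Second term = 0.0018 * 4283.764 = 7.7108
m = 20.123 kg/s

20.123 kg/s


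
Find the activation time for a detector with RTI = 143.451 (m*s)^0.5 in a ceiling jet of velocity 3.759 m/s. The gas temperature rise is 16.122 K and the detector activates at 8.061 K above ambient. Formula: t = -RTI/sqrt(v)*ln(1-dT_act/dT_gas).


dT_act/dT_gas = 0.5
ln(1 - 0.5) = -0.69315
t = -143.451 / sqrt(3.759) * -0.69315 = 51.285 s

51.285 s


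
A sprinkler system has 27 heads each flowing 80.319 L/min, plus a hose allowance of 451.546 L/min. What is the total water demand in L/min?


Sprinkler demand = 27 * 80.319 = 2168.613 L/min
Total = 2168.613 + 451.546 = 2620.159 L/min

2620.159 L/min


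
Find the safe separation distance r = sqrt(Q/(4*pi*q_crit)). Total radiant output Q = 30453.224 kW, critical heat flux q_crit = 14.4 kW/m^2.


4*pi*q_crit = 180.96
Q/(4*pi*q_crit) = 168.29
r = sqrt(168.29) = 12.973 m

12.973 m


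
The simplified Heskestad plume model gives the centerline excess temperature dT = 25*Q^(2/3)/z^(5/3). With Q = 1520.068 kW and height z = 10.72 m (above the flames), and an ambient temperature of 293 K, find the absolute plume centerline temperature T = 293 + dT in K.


Q^(2/3) = 132.20
z^(5/3) = 52.118
dT = 25 * 132.20 / 52.118 = 63.415 K
T = 293 + 63.415 = 356.41 K

356.41 K


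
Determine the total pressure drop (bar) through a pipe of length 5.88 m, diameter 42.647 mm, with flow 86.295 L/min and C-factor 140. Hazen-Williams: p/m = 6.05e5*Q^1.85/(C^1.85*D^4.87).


Q^1.85 = 3815.7
C^1.85 = 9339.8
D^4.87 = 8.6608e+07
p/m = 0.0028539 bar/m
p_total = 0.0028539 * 5.88 = 0.016781 bar

0.016781 bar


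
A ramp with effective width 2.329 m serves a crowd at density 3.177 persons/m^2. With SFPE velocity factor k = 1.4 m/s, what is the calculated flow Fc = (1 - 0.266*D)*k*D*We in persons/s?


1 - 0.266*D = 1 - 0.266*3.177 = 0.15492
Fs = 0.15492 * 1.4 * 3.177 = 0.68904 persons/(s*m)
Fc = 0.68904 * 2.329 = 1.6048 persons/s

1.6048 persons/s


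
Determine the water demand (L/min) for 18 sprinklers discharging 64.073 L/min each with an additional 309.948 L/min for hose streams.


Sprinkler demand = 18 * 64.073 = 1153.314 L/min
Total = 1153.314 + 309.948 = 1463.262 L/min

1463.262 L/min


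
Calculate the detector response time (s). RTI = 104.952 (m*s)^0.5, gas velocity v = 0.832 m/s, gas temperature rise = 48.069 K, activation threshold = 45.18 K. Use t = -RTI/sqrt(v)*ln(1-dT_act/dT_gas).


dT_act/dT_gas = 0.93990
ln(1 - 0.93990) = -2.8117
t = -104.952 / sqrt(0.832) * -2.8117 = 323.52 s

323.52 s


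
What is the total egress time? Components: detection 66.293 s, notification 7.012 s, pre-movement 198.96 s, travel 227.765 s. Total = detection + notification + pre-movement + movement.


Total = 66.293 + 7.012 + 198.96 + 227.765 = 500.03 s

500.03 s


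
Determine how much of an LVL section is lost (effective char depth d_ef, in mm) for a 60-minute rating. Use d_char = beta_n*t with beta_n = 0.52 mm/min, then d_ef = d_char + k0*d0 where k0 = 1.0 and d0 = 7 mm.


d_char = 0.52 * 60 = 31.2 mm
d_ef = 31.2 + 1.0*7 = 38.2 mm

38.2 mm


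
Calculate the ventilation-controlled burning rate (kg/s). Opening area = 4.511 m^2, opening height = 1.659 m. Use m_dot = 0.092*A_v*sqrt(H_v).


sqrt(H_v) = 1.2880
m_dot = 0.092 * 4.511 * 1.2880 = 0.53454 kg/s

0.53454 kg/s


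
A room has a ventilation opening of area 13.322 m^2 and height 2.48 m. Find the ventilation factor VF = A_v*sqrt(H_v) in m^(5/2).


sqrt(H_v) = 1.5748
VF = 13.322 * 1.5748 = 20.980 m^(5/2)

20.980 m^(5/2)


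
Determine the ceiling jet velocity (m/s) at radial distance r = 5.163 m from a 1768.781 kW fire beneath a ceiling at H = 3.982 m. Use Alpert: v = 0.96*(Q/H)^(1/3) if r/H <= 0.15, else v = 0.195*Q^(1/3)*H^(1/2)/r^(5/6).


r/H = 5.163 / 3.982 = 1.2966
r/H > 0.15, so v = 0.195*Q^(1/3)*H^(1/2)/r^(5/6)
Q^(1/3) = 12.094
H^(1/2) = 1.9955
r^(5/6) = 3.9272
v = 0.195 * 12.094 * 1.9955 / 3.9272 = 1.1983 m/s

1.1983 m/s


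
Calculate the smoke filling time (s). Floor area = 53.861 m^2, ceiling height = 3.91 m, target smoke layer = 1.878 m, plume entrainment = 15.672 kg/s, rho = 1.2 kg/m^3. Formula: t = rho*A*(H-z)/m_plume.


H - z = 2.032 m
t = 1.2 * 53.861 * 2.032 / 15.672 = 8.3802 s

8.3802 s


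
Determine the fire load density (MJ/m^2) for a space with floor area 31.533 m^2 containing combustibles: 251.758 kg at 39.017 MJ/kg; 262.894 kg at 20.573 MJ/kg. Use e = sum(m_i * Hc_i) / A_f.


Total energy = 251.758*39.017 + 262.894*20.573
= 9822.842 + 5408.518
= 15231.36 MJ
e = 15231.36 / 31.533 = 483.03 MJ/m^2

483.03 MJ/m^2


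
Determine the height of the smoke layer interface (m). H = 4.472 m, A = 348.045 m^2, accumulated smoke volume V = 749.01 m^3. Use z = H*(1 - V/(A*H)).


V/(A*H) = 0.48123
1 - 0.48123 = 0.51877
z = 4.472 * 0.51877 = 2.3200 m

2.3200 m


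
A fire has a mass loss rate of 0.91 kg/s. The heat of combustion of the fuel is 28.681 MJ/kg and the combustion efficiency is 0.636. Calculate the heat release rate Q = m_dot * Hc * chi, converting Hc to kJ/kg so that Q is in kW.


Hc = 28.681 MJ/kg = 28.681 * 1000 kJ/kg = 28681 kJ/kg
Q = 0.91 kg/s * 28681 kJ/kg * 0.636 = 16599 kW

16599 kW


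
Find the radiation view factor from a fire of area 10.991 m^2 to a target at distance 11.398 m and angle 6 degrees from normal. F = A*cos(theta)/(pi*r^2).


cos(6 deg) = 0.99452
pi*r^2 = 408.14
F = 10.991 * 0.99452 / 408.14 = 0.026782

0.026782


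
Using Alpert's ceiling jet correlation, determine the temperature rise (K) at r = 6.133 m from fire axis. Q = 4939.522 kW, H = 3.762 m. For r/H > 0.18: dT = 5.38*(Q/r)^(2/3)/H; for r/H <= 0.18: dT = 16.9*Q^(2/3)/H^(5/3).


r/H = 6.133 / 3.762 = 1.6302
r/H > 0.18, so dT = 5.38*(Q/r)^(2/3)/H
Q/r = 805.40
(Q/r)^(2/3) = 86.565
dT = 5.38 * 86.565 / 3.762 = 123.80 K

123.80 K


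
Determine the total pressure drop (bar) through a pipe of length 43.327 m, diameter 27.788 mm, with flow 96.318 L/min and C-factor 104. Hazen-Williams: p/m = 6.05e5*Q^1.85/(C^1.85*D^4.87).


Q^1.85 = 4675.8
C^1.85 = 5389.0
D^4.87 = 1.0754e+07
p/m = 0.048811 bar/m
p_total = 0.048811 * 43.327 = 2.1148 bar

2.1148 bar


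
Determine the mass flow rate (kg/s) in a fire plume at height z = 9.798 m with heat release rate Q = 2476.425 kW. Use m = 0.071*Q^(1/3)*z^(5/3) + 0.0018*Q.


Q^(1/3) = 13.529
z^(5/3) = 44.864
First term = 0.071 * 13.529 * 44.864 = 43.095
Second term = 0.0018 * 2476.425 = 4.4576
m = 47.553 kg/s

47.553 kg/s


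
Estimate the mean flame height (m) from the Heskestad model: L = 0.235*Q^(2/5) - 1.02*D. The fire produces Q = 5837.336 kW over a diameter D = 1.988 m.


Q^(2/5) = 32.099
0.235 * Q^(2/5) = 7.5432
1.02 * D = 2.0278
L = 5.5154 m

5.5154 m


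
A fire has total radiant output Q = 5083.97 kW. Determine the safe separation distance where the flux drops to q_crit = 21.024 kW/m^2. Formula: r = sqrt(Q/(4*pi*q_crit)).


4*pi*q_crit = 264.20
Q/(4*pi*q_crit) = 19.243
r = sqrt(19.243) = 4.3867 m

4.3867 m


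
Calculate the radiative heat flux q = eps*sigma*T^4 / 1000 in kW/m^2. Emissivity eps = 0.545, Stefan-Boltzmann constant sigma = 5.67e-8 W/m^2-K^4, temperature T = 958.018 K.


T^4 = 8.4235e+11
q = 0.545 * 5.67e-8 * 8.4235e+11 / 1000 = 26.030 kW/m^2

26.030 kW/m^2


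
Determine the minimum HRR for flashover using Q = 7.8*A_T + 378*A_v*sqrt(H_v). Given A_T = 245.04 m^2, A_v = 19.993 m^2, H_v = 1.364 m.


7.8*A_T = 1911.312
sqrt(H_v) = 1.1679
378*A_v*sqrt(H_v) = 8826.3
Q = 1911.312 + 8826.3 = 10738 kW

10738 kW


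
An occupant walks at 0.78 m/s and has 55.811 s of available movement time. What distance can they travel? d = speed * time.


d = 0.78 * 55.811 = 43.533 m

43.533 m


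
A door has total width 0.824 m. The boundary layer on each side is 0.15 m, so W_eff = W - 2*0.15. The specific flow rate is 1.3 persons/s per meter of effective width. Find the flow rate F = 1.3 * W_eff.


W_eff = 0.824 - 0.30 = 0.524 m
F = 1.3 * 0.524 = 0.68120 persons/s

0.68120 persons/s


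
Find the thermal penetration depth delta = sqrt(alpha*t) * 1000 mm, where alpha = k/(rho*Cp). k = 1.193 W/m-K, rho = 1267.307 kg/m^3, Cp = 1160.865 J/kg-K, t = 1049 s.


alpha = 1.193 / (1267.307 * 1160.865) = 8.1092e-07 m^2/s
alpha * t = 0.00085065
delta = sqrt(0.00085065) * 1000 = 29.166 mm

29.166 mm


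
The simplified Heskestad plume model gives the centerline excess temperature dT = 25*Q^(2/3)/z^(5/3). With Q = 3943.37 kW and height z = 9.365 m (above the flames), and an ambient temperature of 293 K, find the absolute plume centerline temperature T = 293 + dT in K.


Q^(2/3) = 249.60
z^(5/3) = 41.608
dT = 25 * 249.60 / 41.608 = 149.97 K
T = 293 + 149.97 = 442.97 K

442.97 K


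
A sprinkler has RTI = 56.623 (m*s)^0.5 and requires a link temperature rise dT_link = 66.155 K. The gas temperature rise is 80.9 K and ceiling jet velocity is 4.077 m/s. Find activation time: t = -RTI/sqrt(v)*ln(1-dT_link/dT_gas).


dT_link/dT_gas = 0.81774
ln(1 - 0.81774) = -1.7023
t = -56.623 / sqrt(4.077) * -1.7023 = 47.738 s

47.738 s


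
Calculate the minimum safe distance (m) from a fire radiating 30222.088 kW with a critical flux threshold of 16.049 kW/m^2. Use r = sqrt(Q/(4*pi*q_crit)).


4*pi*q_crit = 201.68
Q/(4*pi*q_crit) = 149.85
r = sqrt(149.85) = 12.241 m

12.241 m


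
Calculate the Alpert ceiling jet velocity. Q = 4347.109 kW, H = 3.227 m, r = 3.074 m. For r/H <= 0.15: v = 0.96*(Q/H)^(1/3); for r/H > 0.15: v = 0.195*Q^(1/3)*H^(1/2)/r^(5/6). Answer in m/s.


r/H = 3.074 / 3.227 = 0.95259
r/H > 0.15, so v = 0.195*Q^(1/3)*H^(1/2)/r^(5/6)
Q^(1/3) = 16.321
H^(1/2) = 1.7964
r^(5/6) = 2.5493
v = 0.195 * 16.321 * 1.7964 / 2.5493 = 2.2426 m/s

2.2426 m/s


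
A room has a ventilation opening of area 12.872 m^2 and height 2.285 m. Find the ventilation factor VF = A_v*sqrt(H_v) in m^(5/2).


sqrt(H_v) = 1.5116
VF = 12.872 * 1.5116 = 19.458 m^(5/2)

19.458 m^(5/2)


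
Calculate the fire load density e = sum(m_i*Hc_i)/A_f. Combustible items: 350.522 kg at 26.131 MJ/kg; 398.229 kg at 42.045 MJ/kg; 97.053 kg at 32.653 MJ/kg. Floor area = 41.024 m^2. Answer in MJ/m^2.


Total energy = 350.522*26.131 + 398.229*42.045 + 97.053*32.653
= 9159.490 + 16743.54 + 3169.072
= 29072.10 MJ
e = 29072.10 / 41.024 = 708.66 MJ/m^2

708.66 MJ/m^2


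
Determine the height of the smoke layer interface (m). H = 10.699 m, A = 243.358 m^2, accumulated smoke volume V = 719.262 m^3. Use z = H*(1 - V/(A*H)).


V/(A*H) = 0.27625
1 - 0.27625 = 0.72375
z = 10.699 * 0.72375 = 7.7434 m

7.7434 m


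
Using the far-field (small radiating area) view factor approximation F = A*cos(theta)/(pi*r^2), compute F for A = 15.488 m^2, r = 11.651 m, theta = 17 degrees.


cos(17 deg) = 0.95630
pi*r^2 = 426.46
F = 15.488 * 0.95630 / 426.46 = 0.034731

0.034731


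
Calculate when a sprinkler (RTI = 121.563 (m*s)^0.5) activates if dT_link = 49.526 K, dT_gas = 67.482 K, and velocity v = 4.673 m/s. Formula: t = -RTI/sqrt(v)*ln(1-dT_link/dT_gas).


dT_link/dT_gas = 0.73391
ln(1 - 0.73391) = -1.3239
t = -121.563 / sqrt(4.673) * -1.3239 = 74.451 s

74.451 s


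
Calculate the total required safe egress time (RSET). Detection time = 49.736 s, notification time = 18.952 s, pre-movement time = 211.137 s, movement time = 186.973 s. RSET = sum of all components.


Total = 49.736 + 18.952 + 211.137 + 186.973 = 466.798 s

466.798 s


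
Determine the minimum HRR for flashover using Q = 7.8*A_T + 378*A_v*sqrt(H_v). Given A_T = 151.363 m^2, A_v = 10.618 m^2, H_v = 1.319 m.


7.8*A_T = 1180.6
sqrt(H_v) = 1.1485
378*A_v*sqrt(H_v) = 4609.5
Q = 1180.6 + 4609.5 = 5790.2 kW

5790.2 kW


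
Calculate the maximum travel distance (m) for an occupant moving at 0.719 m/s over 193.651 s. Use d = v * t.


d = 0.719 * 193.651 = 139.24 m

139.24 m


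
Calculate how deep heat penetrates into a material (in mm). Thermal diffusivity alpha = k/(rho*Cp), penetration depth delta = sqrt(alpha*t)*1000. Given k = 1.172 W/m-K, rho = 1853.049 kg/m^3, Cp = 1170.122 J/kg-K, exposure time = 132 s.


alpha = 1.172 / (1853.049 * 1170.122) = 5.4052e-07 m^2/s
alpha * t = 7.1348e-05
delta = sqrt(7.1348e-05) * 1000 = 8.4468 mm

8.4468 mm


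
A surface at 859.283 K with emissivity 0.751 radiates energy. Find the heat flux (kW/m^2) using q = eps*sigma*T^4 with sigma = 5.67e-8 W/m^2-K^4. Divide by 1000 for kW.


T^4 = 5.4519e+11
q = 0.751 * 5.67e-8 * 5.4519e+11 / 1000 = 23.215 kW/m^2

23.215 kW/m^2


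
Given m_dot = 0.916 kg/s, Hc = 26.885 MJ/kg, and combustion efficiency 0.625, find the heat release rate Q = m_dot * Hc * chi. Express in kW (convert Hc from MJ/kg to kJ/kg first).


Hc = 26.885 MJ/kg = 26.885 * 1000 kJ/kg = 26885 kJ/kg
Q = 0.916 kg/s * 26885 kJ/kg * 0.625 = 15392 kW

15392 kW


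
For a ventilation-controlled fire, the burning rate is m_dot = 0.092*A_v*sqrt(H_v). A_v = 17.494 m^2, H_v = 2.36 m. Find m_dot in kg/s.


sqrt(H_v) = 1.5362
m_dot = 0.092 * 17.494 * 1.5362 = 2.4725 kg/s

2.4725 kg/s


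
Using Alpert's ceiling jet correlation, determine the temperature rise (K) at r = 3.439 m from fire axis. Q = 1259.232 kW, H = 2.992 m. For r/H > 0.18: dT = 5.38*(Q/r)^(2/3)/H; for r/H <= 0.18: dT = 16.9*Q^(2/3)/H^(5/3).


r/H = 3.439 / 2.992 = 1.1494
r/H > 0.18, so dT = 5.38*(Q/r)^(2/3)/H
Q/r = 366.16
(Q/r)^(2/3) = 51.182
dT = 5.38 * 51.182 / 2.992 = 92.031 K

92.031 K


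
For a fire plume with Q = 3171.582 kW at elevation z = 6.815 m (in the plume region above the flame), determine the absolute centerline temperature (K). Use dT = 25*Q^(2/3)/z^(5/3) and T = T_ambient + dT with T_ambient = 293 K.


Q^(2/3) = 215.87
z^(5/3) = 24.497
dT = 25 * 215.87 / 24.497 = 220.30 K
T = 293 + 220.30 = 513.30 K

513.30 K


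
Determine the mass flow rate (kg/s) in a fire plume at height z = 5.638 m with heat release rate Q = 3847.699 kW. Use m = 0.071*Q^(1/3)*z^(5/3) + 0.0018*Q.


Q^(1/3) = 15.670
z^(5/3) = 17.860
First term = 0.071 * 15.670 * 17.860 = 19.870
Second term = 0.0018 * 3847.699 = 6.9259
m = 26.796 kg/s

26.796 kg/s


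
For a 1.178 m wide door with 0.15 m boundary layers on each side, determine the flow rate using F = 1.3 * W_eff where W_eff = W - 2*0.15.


W_eff = 1.178 - 0.30 = 0.878 m
F = 1.3 * 0.878 = 1.1414 persons/s

1.1414 persons/s


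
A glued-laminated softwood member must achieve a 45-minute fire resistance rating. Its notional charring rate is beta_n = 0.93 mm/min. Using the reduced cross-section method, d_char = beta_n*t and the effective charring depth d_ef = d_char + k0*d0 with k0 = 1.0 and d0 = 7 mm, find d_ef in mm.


d_char = 0.93 * 45 = 41.85 mm
d_ef = 41.85 + 1.0*7 = 48.85 mm

48.85 mm


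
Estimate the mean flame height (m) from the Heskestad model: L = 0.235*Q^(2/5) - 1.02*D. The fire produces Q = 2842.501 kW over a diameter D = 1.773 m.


Q^(2/5) = 24.070
0.235 * Q^(2/5) = 5.6565
1.02 * D = 1.8085
L = 3.8480 m

3.8480 m


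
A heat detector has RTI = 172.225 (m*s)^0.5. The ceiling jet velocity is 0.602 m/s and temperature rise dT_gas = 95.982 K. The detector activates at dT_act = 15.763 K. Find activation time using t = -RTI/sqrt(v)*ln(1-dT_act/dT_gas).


dT_act/dT_gas = 0.16423
ln(1 - 0.16423) = -0.17940
t = -172.225 / sqrt(0.602) * -0.17940 = 39.822 s

39.822 s


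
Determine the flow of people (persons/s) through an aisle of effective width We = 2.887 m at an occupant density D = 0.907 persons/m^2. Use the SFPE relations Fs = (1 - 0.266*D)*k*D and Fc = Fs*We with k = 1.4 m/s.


1 - 0.266*D = 1 - 0.266*0.907 = 0.75874
Fs = 0.75874 * 1.4 * 0.907 = 0.96345 persons/(s*m)
Fc = 0.96345 * 2.887 = 2.7815 persons/s

2.7815 persons/s


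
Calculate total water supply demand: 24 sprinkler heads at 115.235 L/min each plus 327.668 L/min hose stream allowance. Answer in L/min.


Sprinkler demand = 24 * 115.235 = 2765.64 L/min
Total = 2765.64 + 327.668 = 3093.308 L/min

3093.308 L/min


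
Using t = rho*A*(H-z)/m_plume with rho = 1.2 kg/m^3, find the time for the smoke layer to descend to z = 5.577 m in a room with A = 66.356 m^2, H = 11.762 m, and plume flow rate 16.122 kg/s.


H - z = 6.185 m
t = 1.2 * 66.356 * 6.185 / 16.122 = 30.548 s

30.548 s


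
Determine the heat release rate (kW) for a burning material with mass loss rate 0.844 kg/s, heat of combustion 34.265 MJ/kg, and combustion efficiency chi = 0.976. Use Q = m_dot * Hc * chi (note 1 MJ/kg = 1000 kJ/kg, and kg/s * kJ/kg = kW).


Hc = 34.265 MJ/kg = 34.265 * 1000 kJ/kg = 34265 kJ/kg
Q = 0.844 kg/s * 34265 kJ/kg * 0.976 = 28226 kW

28226 kW


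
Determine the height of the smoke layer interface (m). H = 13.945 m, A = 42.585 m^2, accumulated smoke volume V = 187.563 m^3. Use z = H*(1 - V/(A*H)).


V/(A*H) = 0.31584
1 - 0.31584 = 0.68416
z = 13.945 * 0.68416 = 9.5406 m

9.5406 m


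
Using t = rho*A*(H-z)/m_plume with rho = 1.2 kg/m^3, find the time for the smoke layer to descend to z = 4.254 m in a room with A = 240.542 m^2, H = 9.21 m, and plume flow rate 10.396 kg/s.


H - z = 4.956 m
t = 1.2 * 240.542 * 4.956 / 10.396 = 137.61 s

137.61 s


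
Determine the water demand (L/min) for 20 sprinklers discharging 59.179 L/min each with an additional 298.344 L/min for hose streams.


Sprinkler demand = 20 * 59.179 = 1183.58 L/min
Total = 1183.58 + 298.344 = 1481.924 L/min

1481.924 L/min


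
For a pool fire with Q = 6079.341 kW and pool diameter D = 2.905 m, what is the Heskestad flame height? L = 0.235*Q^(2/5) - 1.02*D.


Q^(2/5) = 32.624
0.235 * Q^(2/5) = 7.6667
1.02 * D = 2.9631
L = 4.7036 m

4.7036 m


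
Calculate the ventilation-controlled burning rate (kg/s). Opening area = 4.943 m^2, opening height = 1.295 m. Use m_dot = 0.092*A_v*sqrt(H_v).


sqrt(H_v) = 1.1380
m_dot = 0.092 * 4.943 * 1.1380 = 0.51750 kg/s

0.51750 kg/s


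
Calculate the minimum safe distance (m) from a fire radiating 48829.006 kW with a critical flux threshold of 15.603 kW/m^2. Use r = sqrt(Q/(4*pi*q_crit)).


4*pi*q_crit = 196.07
Q/(4*pi*q_crit) = 249.03
r = sqrt(249.03) = 15.781 m

15.781 m


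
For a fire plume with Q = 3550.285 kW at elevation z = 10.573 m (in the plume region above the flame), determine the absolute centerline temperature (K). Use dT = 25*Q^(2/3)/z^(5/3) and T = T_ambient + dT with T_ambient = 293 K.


Q^(2/3) = 232.72
z^(5/3) = 50.933
dT = 25 * 232.72 / 50.933 = 114.23 K
T = 293 + 114.23 = 407.23 K

407.23 K


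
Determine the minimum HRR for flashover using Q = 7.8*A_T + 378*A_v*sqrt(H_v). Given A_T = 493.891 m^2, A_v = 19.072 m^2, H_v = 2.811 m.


7.8*A_T = 3852.3
sqrt(H_v) = 1.6766
378*A_v*sqrt(H_v) = 12087
Q = 3852.3 + 12087 = 15939 kW

15939 kW


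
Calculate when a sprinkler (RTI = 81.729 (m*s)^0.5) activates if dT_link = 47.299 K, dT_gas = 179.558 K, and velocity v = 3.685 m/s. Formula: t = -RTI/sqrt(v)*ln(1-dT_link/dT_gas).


dT_link/dT_gas = 0.26342
ln(1 - 0.26342) = -0.30574
t = -81.729 / sqrt(3.685) * -0.30574 = 13.017 s

13.017 s


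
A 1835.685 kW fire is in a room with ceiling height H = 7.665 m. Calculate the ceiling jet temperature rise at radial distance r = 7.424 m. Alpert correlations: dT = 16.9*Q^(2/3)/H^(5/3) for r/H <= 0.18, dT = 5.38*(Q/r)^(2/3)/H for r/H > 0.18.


r/H = 7.424 / 7.665 = 0.96856
r/H > 0.18, so dT = 5.38*(Q/r)^(2/3)/H
Q/r = 247.26
(Q/r)^(2/3) = 39.395
dT = 5.38 * 39.395 / 7.665 = 27.651 K

27.651 K


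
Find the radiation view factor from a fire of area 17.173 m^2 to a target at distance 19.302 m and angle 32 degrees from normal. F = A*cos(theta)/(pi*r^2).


cos(32 deg) = 0.84805
pi*r^2 = 1170.5
F = 17.173 * 0.84805 / 1170.5 = 0.012443

0.012443


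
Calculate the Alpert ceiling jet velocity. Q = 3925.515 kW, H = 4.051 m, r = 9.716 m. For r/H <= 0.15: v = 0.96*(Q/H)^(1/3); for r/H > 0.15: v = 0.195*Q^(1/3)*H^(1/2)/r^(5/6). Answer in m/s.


r/H = 9.716 / 4.051 = 2.3984
r/H > 0.15, so v = 0.195*Q^(1/3)*H^(1/2)/r^(5/6)
Q^(1/3) = 15.775
H^(1/2) = 2.0127
r^(5/6) = 6.6513
v = 0.195 * 15.775 * 2.0127 / 6.6513 = 0.93084 m/s

0.93084 m/s


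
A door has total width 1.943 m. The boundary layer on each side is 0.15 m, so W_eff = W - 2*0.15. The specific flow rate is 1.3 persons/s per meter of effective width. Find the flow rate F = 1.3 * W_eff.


W_eff = 1.943 - 0.30 = 1.643 m
F = 1.3 * 1.643 = 2.1359 persons/s

2.1359 persons/s


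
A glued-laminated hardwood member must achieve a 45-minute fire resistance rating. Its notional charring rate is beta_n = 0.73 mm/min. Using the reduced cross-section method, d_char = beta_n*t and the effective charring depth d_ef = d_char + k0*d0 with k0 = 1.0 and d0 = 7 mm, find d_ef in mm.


d_char = 0.73 * 45 = 32.85 mm
d_ef = 32.85 + 1.0*7 = 39.85 mm

39.85 mm


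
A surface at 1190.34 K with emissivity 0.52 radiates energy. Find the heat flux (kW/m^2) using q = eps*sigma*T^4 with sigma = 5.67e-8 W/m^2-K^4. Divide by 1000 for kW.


T^4 = 2.0076e+12
q = 0.52 * 5.67e-8 * 2.0076e+12 / 1000 = 59.193 kW/m^2

59.193 kW/m^2


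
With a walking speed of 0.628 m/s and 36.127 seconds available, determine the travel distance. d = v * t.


d = 0.628 * 36.127 = 22.688 m

22.688 m


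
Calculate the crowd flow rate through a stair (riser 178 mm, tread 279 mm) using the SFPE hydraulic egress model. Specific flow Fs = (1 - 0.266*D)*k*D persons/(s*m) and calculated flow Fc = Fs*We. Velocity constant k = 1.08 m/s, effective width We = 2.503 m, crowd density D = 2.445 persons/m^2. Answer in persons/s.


1 - 0.266*D = 1 - 0.266*2.445 = 0.34963
Fs = 0.34963 * 1.08 * 2.445 = 0.92323 persons/(s*m)
Fc = 0.92323 * 2.503 = 2.3109 persons/s

2.3109 persons/s


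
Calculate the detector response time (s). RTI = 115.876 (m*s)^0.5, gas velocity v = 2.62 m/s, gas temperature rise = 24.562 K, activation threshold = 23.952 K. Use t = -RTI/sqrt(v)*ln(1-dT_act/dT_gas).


dT_act/dT_gas = 0.97516
ln(1 - 0.97516) = -3.6955
t = -115.876 / sqrt(2.62) * -3.6955 = 264.55 s

264.55 s


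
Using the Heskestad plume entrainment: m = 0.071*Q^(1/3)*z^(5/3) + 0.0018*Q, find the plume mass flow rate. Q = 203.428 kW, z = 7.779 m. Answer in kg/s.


Q^(1/3) = 5.8813
z^(5/3) = 30.540
First term = 0.071 * 5.8813 * 30.540 = 12.753
Second term = 0.0018 * 203.428 = 0.36617
m = 13.119 kg/s

13.119 kg/s


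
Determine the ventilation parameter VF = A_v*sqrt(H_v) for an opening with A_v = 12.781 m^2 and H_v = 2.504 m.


sqrt(H_v) = 1.5824
VF = 12.781 * 1.5824 = 20.225 m^(5/2)

20.225 m^(5/2)


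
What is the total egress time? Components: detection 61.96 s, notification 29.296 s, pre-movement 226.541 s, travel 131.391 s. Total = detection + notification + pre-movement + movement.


Total = 61.96 + 29.296 + 226.541 + 131.391 = 449.188 s

449.188 s


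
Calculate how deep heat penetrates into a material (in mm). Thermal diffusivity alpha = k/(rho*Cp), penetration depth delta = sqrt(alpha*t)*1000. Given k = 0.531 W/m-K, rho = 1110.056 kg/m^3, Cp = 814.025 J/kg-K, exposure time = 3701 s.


alpha = 0.531 / (1110.056 * 814.025) = 5.8764e-07 m^2/s
alpha * t = 0.0021749
delta = sqrt(0.0021749) * 1000 = 46.635 mm

46.635 mm


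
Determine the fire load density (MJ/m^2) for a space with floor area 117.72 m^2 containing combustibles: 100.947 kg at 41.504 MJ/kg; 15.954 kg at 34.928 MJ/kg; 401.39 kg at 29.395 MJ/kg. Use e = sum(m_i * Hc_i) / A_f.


Total energy = 100.947*41.504 + 15.954*34.928 + 401.39*29.395
= 4189.704 + 557.2413 + 11798.86
= 16545.80 MJ
e = 16545.80 / 117.72 = 140.55 MJ/m^2

140.55 MJ/m^2


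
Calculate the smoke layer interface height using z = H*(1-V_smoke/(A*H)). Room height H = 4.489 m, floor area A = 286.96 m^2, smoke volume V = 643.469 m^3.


V/(A*H) = 0.49952
1 - 0.49952 = 0.50048
z = 4.489 * 0.50048 = 2.2466 m

2.2466 m


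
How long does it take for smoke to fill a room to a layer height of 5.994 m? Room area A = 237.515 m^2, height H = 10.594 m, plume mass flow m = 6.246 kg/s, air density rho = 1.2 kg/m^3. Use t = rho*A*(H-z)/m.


H - z = 4.6 m
t = 1.2 * 237.515 * 4.6 / 6.246 = 209.91 s

209.91 s


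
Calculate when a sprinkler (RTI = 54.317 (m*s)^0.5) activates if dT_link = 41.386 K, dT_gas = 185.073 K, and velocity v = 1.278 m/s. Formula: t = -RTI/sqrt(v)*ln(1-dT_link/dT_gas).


dT_link/dT_gas = 0.22362
ln(1 - 0.22362) = -0.25311
t = -54.317 / sqrt(1.278) * -0.25311 = 12.161 s

12.161 s


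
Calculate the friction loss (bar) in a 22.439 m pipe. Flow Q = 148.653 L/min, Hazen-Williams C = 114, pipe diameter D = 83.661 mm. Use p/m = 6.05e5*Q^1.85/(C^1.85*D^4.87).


Q^1.85 = 10436
C^1.85 = 6386.7
D^4.87 = 2.3051e+09
p/m = 0.00042886 bar/m
p_total = 0.00042886 * 22.439 = 0.0096232 bar

0.0096232 bar


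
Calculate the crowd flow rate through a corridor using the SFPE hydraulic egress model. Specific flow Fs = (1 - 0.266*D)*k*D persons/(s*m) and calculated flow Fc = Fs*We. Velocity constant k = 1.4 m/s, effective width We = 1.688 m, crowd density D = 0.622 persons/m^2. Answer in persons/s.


1 - 0.266*D = 1 - 0.266*0.622 = 0.83455
Fs = 0.83455 * 1.4 * 0.622 = 0.72672 persons/(s*m)
Fc = 0.72672 * 1.688 = 1.2267 persons/s

1.2267 persons/s


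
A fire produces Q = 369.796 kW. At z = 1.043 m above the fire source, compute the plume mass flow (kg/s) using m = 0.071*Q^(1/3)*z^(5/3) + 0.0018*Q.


Q^(1/3) = 7.1777
z^(5/3) = 1.0727
First term = 0.071 * 7.1777 * 1.0727 = 0.54666
Second term = 0.0018 * 369.796 = 0.66563
m = 1.2123 kg/s

1.2123 kg/s


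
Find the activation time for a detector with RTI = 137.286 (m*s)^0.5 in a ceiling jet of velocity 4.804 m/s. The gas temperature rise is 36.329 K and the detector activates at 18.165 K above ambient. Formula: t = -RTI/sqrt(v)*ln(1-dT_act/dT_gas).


dT_act/dT_gas = 0.50001
ln(1 - 0.50001) = -0.69317
t = -137.286 / sqrt(4.804) * -0.69317 = 43.418 s

43.418 s


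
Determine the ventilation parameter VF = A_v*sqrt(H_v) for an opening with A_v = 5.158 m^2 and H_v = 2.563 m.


sqrt(H_v) = 1.6009
VF = 5.158 * 1.6009 = 8.2576 m^(5/2)

8.2576 m^(5/2)


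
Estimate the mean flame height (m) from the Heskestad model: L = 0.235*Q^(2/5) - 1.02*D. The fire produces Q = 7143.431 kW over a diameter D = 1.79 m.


Q^(2/5) = 34.799
0.235 * Q^(2/5) = 8.1777
1.02 * D = 1.8258
L = 6.3519 m

6.3519 m


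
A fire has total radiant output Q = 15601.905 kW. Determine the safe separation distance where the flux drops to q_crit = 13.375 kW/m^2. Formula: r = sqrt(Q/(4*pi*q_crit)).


4*pi*q_crit = 168.08
Q/(4*pi*q_crit) = 92.827
r = sqrt(92.827) = 9.6347 m

9.6347 m


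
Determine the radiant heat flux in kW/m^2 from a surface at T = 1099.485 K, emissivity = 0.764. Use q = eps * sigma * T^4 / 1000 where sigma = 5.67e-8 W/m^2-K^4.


T^4 = 1.4614e+12
q = 0.764 * 5.67e-8 * 1.4614e+12 / 1000 = 63.304 kW/m^2

63.304 kW/m^2


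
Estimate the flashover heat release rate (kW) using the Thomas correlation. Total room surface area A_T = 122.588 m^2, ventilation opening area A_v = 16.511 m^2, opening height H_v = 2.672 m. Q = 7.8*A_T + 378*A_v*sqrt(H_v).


7.8*A_T = 956.19
sqrt(H_v) = 1.6346
378*A_v*sqrt(H_v) = 10202
Q = 956.19 + 10202 = 11158 kW

11158 kW


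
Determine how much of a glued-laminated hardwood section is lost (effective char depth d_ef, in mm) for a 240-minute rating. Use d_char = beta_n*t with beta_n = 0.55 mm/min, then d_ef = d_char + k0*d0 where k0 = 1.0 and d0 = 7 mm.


d_char = 0.55 * 240 = 132 mm
d_ef = 132 + 1.0*7 = 139 mm

139 mm


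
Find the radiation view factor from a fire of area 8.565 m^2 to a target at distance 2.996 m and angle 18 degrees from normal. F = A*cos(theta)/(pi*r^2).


cos(18 deg) = 0.95106
pi*r^2 = 28.199
F = 8.565 * 0.95106 / 28.199 = 0.28887

0.28887


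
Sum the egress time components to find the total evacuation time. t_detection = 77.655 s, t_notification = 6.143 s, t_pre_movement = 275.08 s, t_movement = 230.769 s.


Total = 77.655 + 6.143 + 275.08 + 230.769 = 589.647 s

589.647 s


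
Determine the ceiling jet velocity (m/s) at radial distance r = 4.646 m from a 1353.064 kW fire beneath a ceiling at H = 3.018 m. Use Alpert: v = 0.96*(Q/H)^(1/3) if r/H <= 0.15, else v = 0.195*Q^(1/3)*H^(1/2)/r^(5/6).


r/H = 4.646 / 3.018 = 1.5394
r/H > 0.15, so v = 0.195*Q^(1/3)*H^(1/2)/r^(5/6)
Q^(1/3) = 11.060
H^(1/2) = 1.7372
r^(5/6) = 3.5967
v = 0.195 * 11.060 * 1.7372 / 3.5967 = 1.0418 m/s

1.0418 m/s


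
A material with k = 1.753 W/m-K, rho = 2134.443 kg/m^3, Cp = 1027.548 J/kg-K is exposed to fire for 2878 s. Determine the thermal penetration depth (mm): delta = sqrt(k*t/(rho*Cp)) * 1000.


alpha = 1.753 / (2134.443 * 1027.548) = 7.9927e-07 m^2/s
alpha * t = 0.0023003
delta = sqrt(0.0023003) * 1000 = 47.962 mm

47.962 mm


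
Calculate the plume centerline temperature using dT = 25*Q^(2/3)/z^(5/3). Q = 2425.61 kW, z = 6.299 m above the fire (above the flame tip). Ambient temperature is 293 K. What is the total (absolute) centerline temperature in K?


Q^(2/3) = 180.53
z^(5/3) = 21.484
dT = 25 * 180.53 / 21.484 = 210.07 K
T = 293 + 210.07 = 503.07 K

503.07 K


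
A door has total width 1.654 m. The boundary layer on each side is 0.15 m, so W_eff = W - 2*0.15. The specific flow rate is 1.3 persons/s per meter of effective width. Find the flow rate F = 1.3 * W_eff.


W_eff = 1.654 - 0.30 = 1.354 m
F = 1.3 * 1.354 = 1.7602 persons/s

1.7602 persons/s


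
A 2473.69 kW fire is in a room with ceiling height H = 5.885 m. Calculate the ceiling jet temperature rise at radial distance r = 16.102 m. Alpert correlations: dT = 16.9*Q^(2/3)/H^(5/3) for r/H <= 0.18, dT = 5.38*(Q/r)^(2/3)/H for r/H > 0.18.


r/H = 16.102 / 5.885 = 2.7361
r/H > 0.18, so dT = 5.38*(Q/r)^(2/3)/H
Q/r = 153.63
(Q/r)^(2/3) = 28.684
dT = 5.38 * 28.684 / 5.885 = 26.223 K

26.223 K


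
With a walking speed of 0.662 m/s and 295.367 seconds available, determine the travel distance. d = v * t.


d = 0.662 * 295.367 = 195.53 m

195.53 m


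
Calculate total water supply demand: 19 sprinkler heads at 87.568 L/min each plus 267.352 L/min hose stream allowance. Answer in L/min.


Sprinkler demand = 19 * 87.568 = 1663.792 L/min
Total = 1663.792 + 267.352 = 1931.144 L/min

1931.144 L/min


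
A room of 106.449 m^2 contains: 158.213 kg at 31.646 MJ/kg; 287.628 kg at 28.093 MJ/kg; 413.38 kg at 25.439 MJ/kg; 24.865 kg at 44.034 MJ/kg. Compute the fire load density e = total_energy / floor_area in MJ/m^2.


Total energy = 158.213*31.646 + 287.628*28.093 + 413.38*25.439 + 24.865*44.034
= 5006.809 + 8080.333 + 10515.97 + 1094.905
= 24698.02 MJ
e = 24698.02 / 106.449 = 232.02 MJ/m^2

232.02 MJ/m^2


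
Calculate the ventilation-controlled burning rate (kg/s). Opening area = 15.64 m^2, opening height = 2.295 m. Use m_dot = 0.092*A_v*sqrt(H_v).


sqrt(H_v) = 1.5149
m_dot = 0.092 * 15.64 * 1.5149 = 2.1798 kg/s

2.1798 kg/s


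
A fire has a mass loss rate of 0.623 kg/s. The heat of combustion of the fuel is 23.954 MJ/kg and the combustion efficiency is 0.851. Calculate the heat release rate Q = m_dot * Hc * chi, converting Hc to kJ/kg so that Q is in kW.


Hc = 23.954 MJ/kg = 23.954 * 1000 kJ/kg = 23954 kJ/kg
Q = 0.623 kg/s * 23954 kJ/kg * 0.851 = 12700 kW

12700 kW


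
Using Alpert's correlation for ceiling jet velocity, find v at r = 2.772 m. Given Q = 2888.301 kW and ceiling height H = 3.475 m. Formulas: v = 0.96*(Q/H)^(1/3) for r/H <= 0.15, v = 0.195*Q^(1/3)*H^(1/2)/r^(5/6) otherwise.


r/H = 2.772 / 3.475 = 0.79770
r/H > 0.15, so v = 0.195*Q^(1/3)*H^(1/2)/r^(5/6)
Q^(1/3) = 14.241
H^(1/2) = 1.8641
r^(5/6) = 2.3388
v = 0.195 * 14.241 * 1.8641 / 2.3388 = 2.2134 m/s

2.2134 m/s


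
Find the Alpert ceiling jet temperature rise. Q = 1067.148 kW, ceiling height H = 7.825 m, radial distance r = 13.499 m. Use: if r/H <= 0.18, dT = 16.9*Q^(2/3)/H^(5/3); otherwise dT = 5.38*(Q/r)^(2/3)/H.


r/H = 13.499 / 7.825 = 1.7251
r/H > 0.18, so dT = 5.38*(Q/r)^(2/3)/H
Q/r = 79.054
(Q/r)^(2/3) = 18.420
dT = 5.38 * 18.420 / 7.825 = 12.664 K

12.664 K


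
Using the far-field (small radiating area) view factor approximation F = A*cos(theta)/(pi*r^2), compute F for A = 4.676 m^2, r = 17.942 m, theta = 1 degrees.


cos(1 deg) = 0.99985
pi*r^2 = 1011.3
F = 4.676 * 0.99985 / 1011.3 = 0.0046229

0.0046229


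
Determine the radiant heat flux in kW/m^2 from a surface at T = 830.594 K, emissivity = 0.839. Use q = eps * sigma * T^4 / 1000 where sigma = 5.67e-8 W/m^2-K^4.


T^4 = 4.7594e+11
q = 0.839 * 5.67e-8 * 4.7594e+11 / 1000 = 22.641 kW/m^2

22.641 kW/m^2


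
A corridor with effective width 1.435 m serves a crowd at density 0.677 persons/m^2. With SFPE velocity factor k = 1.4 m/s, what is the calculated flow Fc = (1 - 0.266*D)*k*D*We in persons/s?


1 - 0.266*D = 1 - 0.266*0.677 = 0.81992
Fs = 0.81992 * 1.4 * 0.677 = 0.77712 persons/(s*m)
Fc = 0.77712 * 1.435 = 1.1152 persons/s

1.1152 persons/s


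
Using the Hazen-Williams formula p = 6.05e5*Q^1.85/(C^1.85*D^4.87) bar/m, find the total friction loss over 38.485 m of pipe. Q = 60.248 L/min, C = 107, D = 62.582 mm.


Q^1.85 = 1962.9
C^1.85 = 5680.2
D^4.87 = 5.6067e+08
p/m = 0.00037289 bar/m
p_total = 0.00037289 * 38.485 = 0.014351 bar

0.014351 bar


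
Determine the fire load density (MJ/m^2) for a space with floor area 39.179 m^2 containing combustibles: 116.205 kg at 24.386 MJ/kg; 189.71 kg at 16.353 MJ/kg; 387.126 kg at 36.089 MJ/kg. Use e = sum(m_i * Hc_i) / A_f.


Total energy = 116.205*24.386 + 189.71*16.353 + 387.126*36.089
= 2833.775 + 3102.328 + 13970.99
= 19907.09 MJ
e = 19907.09 / 39.179 = 508.11 MJ/m^2

508.11 MJ/m^2
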